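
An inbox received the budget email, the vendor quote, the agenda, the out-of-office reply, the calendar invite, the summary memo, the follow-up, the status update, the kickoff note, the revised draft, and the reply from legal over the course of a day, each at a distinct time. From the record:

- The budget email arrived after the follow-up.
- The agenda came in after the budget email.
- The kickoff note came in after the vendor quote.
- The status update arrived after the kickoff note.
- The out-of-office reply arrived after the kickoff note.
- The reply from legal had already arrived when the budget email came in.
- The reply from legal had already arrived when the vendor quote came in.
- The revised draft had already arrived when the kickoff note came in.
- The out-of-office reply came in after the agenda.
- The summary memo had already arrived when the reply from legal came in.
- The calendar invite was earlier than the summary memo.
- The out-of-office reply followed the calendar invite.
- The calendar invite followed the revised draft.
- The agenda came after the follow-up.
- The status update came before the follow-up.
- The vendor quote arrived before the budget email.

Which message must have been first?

the revised draft

The revised draft has a chain of constraints placing it before every other message, so the revised draft must be first.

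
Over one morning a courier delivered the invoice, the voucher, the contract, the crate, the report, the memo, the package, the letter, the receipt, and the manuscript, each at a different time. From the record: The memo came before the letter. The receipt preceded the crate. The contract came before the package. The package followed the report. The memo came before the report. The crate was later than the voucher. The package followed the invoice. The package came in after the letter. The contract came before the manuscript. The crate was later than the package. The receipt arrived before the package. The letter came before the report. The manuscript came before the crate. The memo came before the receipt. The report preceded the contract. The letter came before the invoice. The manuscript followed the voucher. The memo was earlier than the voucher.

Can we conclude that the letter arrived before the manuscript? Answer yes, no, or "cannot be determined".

yes

Chain the constraints: the letter → the report → the contract → the manuscript. Each link is directly stated, so the letter comes before the manuscript.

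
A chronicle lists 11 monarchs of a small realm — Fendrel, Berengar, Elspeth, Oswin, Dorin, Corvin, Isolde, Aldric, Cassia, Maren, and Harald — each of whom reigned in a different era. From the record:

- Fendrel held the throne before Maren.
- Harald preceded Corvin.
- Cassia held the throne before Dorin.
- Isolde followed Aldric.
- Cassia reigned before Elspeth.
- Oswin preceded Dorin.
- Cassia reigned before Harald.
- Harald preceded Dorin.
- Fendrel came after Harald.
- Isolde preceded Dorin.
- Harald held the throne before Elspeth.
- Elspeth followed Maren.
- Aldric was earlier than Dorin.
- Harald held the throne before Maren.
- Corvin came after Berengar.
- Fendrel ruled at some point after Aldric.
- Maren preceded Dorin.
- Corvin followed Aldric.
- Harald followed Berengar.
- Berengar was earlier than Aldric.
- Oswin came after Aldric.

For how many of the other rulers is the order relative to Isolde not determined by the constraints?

7

Forced before Isolde: Aldric and Berengar; forced after Isolde: Dorin.
That leaves Cassia, Corvin, Elspeth, Fendrel, Harald, Maren, and Oswin with no forced order relative to Isolde — 7.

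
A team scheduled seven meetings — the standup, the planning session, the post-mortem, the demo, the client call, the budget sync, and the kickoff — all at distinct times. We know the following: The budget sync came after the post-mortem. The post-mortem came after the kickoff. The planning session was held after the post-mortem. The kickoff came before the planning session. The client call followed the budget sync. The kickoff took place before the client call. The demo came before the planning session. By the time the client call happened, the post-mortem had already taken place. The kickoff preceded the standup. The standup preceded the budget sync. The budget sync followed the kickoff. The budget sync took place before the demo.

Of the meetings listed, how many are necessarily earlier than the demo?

Directly stated before the demo: the budget sync.
The kickoff reaches the demo via the kickoff → the budget sync → the demo.
The post-mortem reaches the demo via the post-mortem → the budget sync → the demo.
The standup reaches the demo via the standup → the budget sync → the demo.
That's the budget sync, the kickoff, the post-mortem, and the standup — 4 in all.

4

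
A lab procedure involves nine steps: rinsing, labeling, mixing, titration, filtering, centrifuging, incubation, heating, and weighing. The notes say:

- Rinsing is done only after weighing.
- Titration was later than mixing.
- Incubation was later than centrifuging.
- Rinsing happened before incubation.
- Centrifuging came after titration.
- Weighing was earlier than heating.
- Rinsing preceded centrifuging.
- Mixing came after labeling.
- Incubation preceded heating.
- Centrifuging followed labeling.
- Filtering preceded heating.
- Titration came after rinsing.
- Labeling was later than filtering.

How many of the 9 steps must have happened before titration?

Directly stated before titration: mixing and rinsing.
Filtering reaches titration via filtering → labeling → mixing → titration.
Labeling reaches titration via labeling → mixing → titration.
Weighing reaches titration via weighing → rinsing → titration.
That's filtering, labeling, mixing, rinsing, and weighing — 5 in all.

5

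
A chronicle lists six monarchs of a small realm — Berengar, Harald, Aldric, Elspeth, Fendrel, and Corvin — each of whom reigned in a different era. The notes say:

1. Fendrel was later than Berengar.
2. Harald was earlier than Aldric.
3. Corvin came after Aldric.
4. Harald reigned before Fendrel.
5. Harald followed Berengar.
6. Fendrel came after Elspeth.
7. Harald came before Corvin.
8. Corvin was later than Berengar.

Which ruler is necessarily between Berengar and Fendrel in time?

Tracing the constraints gives Berengar → Harald → Fendrel, so Harald sits after Berengar and before Fendrel.
No other ruler is forced both after Berengar and before Fendrel.

Harald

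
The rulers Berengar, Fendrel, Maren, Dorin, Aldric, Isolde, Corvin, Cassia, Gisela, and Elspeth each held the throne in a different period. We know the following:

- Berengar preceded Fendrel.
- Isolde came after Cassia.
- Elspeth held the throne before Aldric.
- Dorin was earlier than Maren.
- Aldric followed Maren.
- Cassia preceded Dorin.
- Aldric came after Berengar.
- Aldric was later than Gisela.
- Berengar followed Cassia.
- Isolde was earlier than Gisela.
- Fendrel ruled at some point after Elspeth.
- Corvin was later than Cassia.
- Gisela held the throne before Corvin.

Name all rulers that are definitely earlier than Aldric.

Directly stated before Aldric: Berengar, Elspeth, Gisela, and Maren.
Cassia reaches Aldric via Cassia → Berengar → Aldric.
Dorin reaches Aldric via Dorin → Maren → Aldric.
Isolde reaches Aldric via Isolde → Gisela → Aldric.
No chain forces Corvin (or any of the others) ahead of Aldric.

Berengar, Cassia, Dorin, Elspeth, Gisela, Isolde, Maren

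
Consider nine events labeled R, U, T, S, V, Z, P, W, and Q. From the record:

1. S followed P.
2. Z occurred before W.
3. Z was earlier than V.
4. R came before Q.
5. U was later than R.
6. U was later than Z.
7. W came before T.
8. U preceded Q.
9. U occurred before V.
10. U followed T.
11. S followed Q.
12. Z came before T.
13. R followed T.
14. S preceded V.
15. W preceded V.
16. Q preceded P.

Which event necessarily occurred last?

Every other event has a chain of constraints placing it before V, so V is last.

V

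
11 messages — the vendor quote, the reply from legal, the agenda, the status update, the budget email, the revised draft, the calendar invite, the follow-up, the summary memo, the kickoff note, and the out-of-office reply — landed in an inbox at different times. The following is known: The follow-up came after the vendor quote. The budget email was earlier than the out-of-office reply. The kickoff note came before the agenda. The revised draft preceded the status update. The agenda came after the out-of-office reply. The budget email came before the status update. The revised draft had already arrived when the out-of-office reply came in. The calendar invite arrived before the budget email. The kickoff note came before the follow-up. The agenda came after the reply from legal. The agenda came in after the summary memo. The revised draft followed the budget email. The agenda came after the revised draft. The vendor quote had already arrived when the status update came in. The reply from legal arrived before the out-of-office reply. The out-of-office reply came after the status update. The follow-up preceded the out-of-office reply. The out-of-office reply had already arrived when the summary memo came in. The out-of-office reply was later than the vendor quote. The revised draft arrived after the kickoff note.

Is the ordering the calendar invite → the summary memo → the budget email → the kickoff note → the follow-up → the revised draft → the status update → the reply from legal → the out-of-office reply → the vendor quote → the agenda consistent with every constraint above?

The constraints require the vendor quote before the out-of-office reply, but in the proposed sequence the out-of-office reply appears ahead of the vendor quote. That one violation is enough.

no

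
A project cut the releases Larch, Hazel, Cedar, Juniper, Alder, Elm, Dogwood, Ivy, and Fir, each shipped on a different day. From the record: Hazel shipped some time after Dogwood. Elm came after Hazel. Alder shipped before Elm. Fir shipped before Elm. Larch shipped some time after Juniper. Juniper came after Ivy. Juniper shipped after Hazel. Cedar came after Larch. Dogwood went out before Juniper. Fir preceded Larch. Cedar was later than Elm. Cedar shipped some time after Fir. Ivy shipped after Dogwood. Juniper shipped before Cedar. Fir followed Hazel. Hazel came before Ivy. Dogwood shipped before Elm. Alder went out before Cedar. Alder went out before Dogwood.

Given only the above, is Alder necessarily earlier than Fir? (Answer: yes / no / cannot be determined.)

Chain the constraints: Alder → Dogwood → Hazel → Fir. Each link is directly stated, so Alder comes before Fir.

yes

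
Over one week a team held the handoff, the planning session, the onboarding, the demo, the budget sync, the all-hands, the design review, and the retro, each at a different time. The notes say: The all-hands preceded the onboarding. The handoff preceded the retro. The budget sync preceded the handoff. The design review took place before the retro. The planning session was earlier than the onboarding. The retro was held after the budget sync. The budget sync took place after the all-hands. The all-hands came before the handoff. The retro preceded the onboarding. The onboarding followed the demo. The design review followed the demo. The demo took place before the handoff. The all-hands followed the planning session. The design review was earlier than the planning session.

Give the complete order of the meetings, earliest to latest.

the demo, the design review, the planning session, the all-hands, the budget sync, the handoff, the retro, the onboarding

The constraints fix every adjacent pair, so only one ordering works:
the demo → the design review → the planning session → the all-hands → the budget sync → the handoff → the retro → the onboarding.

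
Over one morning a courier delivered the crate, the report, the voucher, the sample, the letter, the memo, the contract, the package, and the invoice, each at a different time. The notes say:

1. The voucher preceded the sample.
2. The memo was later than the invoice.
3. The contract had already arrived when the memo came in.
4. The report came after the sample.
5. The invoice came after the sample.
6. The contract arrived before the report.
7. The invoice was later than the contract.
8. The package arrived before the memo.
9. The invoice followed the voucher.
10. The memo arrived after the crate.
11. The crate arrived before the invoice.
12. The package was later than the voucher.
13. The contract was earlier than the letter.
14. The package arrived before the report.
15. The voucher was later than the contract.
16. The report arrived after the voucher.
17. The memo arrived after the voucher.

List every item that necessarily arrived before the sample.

Directly stated before the sample: the voucher.
The contract reaches the sample via the contract → the voucher → the sample.
No chain forces the letter (or any of the others) ahead of the sample.

the contract, the voucher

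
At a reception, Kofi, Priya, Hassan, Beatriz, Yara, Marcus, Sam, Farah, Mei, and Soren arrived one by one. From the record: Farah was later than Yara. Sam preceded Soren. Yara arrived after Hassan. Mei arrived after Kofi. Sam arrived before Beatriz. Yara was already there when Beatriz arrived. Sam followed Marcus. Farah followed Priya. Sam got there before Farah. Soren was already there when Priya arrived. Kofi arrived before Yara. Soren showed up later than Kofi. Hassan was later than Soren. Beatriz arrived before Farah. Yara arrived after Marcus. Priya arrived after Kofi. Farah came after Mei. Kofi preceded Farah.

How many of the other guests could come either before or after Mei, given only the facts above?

Forced before Mei: Kofi; forced after Mei: Farah.
That leaves Beatriz, Hassan, Marcus, Priya, Sam, Soren, and Yara with no forced order relative to Mei — 7.

7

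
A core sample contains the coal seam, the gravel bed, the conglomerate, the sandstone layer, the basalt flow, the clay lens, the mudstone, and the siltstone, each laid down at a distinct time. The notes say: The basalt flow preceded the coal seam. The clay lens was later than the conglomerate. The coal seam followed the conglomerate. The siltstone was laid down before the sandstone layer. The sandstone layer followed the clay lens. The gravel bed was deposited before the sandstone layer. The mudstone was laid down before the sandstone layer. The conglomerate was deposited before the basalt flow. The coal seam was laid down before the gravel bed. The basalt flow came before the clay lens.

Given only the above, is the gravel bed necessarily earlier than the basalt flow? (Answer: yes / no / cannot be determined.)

no

Tracing the constraints gives the basalt flow → the coal seam → the gravel bed, so the basalt flow must come before the gravel bed.
That means the gravel bed cannot be before the basalt flow.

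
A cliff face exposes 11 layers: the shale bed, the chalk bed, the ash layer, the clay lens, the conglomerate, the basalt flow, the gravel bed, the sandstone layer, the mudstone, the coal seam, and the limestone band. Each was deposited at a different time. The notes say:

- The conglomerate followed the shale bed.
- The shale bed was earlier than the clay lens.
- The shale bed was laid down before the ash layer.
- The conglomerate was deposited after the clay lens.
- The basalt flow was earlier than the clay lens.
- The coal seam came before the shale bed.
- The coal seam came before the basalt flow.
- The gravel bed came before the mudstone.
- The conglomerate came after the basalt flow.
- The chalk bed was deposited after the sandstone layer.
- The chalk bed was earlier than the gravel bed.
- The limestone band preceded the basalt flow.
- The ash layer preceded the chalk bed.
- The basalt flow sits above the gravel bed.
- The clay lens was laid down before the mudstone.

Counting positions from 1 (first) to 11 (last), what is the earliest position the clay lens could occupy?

9

The ash layer, the basalt flow, the chalk bed, the coal seam, the gravel bed, the limestone band, the sandstone layer, and the shale bed must all come before the clay lens — 8 forced predecessors.
Nothing else is forced ahead of the clay lens, so its earliest slot is position 8 + 1 = 9.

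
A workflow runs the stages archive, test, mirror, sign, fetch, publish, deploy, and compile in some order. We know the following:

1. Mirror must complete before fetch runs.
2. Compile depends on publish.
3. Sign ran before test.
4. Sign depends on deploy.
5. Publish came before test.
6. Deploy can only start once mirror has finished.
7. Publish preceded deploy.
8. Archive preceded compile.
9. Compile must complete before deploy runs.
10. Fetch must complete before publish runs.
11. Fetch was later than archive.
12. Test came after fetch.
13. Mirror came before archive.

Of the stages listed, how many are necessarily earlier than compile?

Directly stated before compile: archive and publish.
Fetch reaches compile via fetch → publish → compile.
Mirror reaches compile via mirror → archive → compile.
No chain forces sign (or any of the others) ahead of compile.
That's archive, fetch, mirror, and publish — 4 in all.

4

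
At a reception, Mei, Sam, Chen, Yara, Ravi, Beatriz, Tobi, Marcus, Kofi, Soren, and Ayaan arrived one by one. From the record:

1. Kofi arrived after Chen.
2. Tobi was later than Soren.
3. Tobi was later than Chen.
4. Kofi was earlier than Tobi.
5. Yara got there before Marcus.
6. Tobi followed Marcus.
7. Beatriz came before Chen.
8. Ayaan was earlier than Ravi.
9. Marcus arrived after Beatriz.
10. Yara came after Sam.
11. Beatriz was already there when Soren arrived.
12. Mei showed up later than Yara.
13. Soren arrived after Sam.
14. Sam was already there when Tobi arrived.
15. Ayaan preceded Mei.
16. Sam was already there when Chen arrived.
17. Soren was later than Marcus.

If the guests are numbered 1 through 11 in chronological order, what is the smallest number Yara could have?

2

Sam must come before Yara — 1 forced predecessor.
Nothing else is forced ahead of Yara, so their earliest slot is position 1 + 1 = 2.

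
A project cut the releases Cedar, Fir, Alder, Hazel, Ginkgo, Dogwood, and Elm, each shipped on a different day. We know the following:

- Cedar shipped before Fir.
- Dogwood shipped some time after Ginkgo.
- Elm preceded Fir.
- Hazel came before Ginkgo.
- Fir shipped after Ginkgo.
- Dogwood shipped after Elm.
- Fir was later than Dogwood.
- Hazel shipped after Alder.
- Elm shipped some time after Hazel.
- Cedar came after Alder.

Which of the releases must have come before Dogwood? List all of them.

Directly stated before Dogwood: Elm and Ginkgo.
Alder reaches Dogwood via Alder → Hazel → Elm → Dogwood.
Hazel reaches Dogwood via Hazel → Elm → Dogwood.

Alder, Elm, Ginkgo, Hazel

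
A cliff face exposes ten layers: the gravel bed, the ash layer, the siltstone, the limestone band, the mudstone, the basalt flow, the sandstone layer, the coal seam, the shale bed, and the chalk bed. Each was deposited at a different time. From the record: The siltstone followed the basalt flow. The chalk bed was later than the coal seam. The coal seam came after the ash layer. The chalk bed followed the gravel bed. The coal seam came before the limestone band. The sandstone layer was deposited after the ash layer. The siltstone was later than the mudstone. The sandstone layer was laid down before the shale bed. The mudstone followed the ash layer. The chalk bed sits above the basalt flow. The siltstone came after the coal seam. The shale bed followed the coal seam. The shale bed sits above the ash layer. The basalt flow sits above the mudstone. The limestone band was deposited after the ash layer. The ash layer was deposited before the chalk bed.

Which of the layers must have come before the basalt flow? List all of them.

Directly stated before the basalt flow: the mudstone.
The ash layer reaches the basalt flow via the ash layer → the mudstone → the basalt flow.

the ash layer, the mudstone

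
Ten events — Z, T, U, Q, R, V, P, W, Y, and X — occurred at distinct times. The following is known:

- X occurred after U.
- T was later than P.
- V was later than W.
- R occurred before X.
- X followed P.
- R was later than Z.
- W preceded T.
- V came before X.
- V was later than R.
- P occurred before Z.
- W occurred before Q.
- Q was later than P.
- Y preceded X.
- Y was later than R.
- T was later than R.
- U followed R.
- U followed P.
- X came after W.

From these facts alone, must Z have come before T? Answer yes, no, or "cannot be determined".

Chain the constraints: Z → R → T. Each link is directly stated, so Z comes before T.

yes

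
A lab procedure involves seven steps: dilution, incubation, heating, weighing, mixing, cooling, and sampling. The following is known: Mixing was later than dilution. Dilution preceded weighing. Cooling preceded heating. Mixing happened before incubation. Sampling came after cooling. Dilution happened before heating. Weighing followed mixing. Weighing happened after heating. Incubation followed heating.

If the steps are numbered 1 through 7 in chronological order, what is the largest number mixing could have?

Mixing must come before incubation and weighing — 2 steps forced after it.
Everything else can be placed before mixing in some valid order, so mixing can sit as late as position 7 − 2 = 5.

5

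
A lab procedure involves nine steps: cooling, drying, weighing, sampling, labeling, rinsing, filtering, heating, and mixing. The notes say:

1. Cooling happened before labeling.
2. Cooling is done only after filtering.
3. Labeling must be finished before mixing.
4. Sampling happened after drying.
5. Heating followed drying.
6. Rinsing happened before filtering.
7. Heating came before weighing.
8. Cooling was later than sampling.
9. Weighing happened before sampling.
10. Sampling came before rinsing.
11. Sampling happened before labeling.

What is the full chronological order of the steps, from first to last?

drying, heating, weighing, sampling, rinsing, filtering, cooling, labeling, mixing

The constraints fix every adjacent pair, so only one ordering works:
drying → heating → weighing → sampling → rinsing → filtering → cooling → labeling → mixing.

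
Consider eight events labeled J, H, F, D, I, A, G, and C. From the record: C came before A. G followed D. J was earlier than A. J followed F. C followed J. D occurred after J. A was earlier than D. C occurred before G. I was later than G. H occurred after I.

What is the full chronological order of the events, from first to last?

The constraints fix every adjacent pair, so only one ordering works:
F → J → C → A → D → G → I → H.

F, J, C, A, D, G, I, H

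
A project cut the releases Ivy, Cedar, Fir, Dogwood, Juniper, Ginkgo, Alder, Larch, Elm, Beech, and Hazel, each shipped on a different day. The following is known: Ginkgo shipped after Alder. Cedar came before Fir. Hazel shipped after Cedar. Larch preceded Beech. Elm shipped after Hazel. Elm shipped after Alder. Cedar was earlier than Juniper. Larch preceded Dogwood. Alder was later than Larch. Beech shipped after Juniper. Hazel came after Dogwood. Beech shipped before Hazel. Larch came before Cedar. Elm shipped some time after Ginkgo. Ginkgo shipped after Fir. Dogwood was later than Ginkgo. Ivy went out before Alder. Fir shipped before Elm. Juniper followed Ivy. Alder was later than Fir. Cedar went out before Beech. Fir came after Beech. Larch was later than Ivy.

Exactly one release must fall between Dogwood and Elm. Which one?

Hazel

Tracing the constraints gives Dogwood → Hazel → Elm, so Hazel sits after Dogwood and before Elm.
No other release is forced both after Dogwood and before Elm.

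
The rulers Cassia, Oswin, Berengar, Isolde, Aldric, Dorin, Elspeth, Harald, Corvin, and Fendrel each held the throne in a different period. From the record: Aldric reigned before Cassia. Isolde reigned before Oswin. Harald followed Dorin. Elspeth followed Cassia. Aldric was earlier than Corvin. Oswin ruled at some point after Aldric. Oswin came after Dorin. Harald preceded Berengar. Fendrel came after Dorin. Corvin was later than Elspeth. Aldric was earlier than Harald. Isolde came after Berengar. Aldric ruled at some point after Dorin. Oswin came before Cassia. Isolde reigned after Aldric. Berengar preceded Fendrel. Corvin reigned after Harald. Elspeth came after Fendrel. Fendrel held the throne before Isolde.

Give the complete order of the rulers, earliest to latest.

Dorin, Aldric, Harald, Berengar, Fendrel, Isolde, Oswin, Cassia, Elspeth, Corvin

The constraints fix every adjacent pair, so only one ordering works:
Dorin → Aldric → Harald → Berengar → Fendrel → Isolde → Oswin → Cassia → Elspeth → Corvin.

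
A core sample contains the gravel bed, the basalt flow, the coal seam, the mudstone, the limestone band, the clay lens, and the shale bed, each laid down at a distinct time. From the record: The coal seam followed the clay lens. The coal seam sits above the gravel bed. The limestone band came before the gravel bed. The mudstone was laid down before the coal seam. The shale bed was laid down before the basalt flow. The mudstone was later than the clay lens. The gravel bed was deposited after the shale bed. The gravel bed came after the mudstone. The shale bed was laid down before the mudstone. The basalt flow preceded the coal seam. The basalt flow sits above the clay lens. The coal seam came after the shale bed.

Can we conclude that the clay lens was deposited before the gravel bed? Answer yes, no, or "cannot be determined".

Chain the constraints: the clay lens → the mudstone → the gravel bed. Each link is directly stated, so the clay lens comes before the gravel bed.

yes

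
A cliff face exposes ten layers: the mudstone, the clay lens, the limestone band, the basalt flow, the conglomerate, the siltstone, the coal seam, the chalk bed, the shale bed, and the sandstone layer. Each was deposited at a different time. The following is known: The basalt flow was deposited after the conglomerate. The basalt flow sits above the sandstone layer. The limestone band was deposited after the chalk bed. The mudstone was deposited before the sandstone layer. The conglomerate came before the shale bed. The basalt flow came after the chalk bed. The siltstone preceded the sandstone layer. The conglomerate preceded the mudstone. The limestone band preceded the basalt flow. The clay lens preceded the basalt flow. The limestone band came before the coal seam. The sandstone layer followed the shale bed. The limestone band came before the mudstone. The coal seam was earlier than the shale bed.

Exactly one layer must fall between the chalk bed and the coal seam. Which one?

the limestone band

Tracing the constraints gives the chalk bed → the limestone band → the coal seam, so the limestone band sits after the chalk bed and before the coal seam.
No other layer is forced both after the chalk bed and before the coal seam.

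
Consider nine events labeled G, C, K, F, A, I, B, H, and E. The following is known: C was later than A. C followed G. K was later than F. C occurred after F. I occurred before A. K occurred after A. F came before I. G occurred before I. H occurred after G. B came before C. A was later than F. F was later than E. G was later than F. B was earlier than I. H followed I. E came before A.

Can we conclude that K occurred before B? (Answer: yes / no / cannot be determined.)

no

Tracing the constraints gives B → I → A → K, so B must come before K.
That means K cannot be before B.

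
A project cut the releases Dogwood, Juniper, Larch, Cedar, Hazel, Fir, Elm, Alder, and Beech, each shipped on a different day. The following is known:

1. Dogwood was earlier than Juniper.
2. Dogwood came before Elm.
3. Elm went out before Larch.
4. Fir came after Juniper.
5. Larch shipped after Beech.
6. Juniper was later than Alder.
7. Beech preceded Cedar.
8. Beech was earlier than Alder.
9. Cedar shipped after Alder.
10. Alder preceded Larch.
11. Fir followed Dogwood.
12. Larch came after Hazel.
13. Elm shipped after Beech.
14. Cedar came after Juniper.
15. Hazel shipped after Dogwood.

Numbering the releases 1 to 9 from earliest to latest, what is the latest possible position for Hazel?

8

Hazel must come before Larch — 1 release forced after it.
Everything else can be placed before Hazel in some valid order, so Hazel can sit as late as position 9 − 1 = 8.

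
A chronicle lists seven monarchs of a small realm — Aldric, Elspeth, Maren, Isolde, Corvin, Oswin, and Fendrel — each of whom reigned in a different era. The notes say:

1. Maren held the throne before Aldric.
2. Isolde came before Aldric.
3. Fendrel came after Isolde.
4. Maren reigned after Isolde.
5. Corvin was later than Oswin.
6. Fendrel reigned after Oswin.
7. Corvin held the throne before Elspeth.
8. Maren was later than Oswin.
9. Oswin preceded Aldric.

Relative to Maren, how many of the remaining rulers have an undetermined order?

Forced before Maren: Isolde and Oswin; forced after Maren: Aldric.
That leaves Corvin, Elspeth, and Fendrel with no forced order relative to Maren — 3.

3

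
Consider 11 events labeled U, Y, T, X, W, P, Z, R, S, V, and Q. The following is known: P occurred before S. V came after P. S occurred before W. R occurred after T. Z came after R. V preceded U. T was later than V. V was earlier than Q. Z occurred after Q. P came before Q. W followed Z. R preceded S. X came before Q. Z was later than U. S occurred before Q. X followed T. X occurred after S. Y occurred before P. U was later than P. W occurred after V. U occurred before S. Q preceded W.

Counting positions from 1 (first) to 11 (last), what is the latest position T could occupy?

5

T must come before Q, R, S, W, X, and Z — 6 events forced after it.
Everything else can be placed before T in some valid order, so T can sit as late as position 11 − 6 = 5.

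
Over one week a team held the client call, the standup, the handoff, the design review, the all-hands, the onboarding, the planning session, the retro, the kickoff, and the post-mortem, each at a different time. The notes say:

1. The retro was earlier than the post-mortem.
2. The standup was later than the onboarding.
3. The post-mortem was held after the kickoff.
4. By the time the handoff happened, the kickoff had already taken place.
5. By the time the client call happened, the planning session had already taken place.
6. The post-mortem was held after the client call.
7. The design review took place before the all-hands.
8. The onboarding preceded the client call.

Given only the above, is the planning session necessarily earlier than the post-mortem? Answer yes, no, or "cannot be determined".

Chain the constraints: the planning session → the client call → the post-mortem. Each link is directly stated, so the planning session comes before the post-mortem.

yes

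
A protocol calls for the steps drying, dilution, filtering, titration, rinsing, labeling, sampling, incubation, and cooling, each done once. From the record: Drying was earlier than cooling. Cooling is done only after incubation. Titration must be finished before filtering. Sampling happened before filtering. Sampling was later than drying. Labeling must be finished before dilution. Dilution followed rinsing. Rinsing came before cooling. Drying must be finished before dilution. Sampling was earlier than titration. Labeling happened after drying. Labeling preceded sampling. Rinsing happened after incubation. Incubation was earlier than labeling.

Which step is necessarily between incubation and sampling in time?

Tracing the constraints gives incubation → labeling → sampling, so labeling sits after incubation and before sampling.
No other step is forced both after incubation and before sampling.

labeling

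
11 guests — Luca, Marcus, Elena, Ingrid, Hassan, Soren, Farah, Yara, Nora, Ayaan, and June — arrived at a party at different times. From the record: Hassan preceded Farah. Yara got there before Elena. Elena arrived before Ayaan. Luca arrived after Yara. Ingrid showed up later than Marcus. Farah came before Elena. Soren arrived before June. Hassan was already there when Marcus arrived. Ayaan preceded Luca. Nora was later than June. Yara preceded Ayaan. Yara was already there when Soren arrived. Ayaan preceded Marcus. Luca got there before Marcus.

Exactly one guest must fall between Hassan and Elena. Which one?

Farah

Tracing the constraints gives Hassan → Farah → Elena, so Farah sits after Hassan and before Elena.
No other guest is forced both after Hassan and before Elena.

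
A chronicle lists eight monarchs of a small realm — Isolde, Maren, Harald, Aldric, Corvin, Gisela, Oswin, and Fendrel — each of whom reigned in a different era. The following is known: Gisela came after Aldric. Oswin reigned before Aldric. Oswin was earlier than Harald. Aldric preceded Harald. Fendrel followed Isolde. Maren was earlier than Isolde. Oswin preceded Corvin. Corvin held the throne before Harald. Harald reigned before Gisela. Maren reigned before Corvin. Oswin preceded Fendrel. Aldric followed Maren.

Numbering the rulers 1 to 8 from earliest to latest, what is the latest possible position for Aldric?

6

Aldric must come before Gisela and Harald — 2 rulers forced after them.
Everything else can be placed before Aldric in some valid order, so Aldric can sit as late as position 8 − 2 = 6.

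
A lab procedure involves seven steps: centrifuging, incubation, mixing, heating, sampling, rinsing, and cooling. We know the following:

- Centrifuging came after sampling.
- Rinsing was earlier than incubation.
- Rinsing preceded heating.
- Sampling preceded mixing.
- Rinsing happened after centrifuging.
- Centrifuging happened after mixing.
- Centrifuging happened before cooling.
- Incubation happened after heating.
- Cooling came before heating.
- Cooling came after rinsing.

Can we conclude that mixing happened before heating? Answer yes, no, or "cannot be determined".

yes

Chain the constraints: mixing → centrifuging → rinsing → heating. Each link is directly stated, so mixing comes before heating.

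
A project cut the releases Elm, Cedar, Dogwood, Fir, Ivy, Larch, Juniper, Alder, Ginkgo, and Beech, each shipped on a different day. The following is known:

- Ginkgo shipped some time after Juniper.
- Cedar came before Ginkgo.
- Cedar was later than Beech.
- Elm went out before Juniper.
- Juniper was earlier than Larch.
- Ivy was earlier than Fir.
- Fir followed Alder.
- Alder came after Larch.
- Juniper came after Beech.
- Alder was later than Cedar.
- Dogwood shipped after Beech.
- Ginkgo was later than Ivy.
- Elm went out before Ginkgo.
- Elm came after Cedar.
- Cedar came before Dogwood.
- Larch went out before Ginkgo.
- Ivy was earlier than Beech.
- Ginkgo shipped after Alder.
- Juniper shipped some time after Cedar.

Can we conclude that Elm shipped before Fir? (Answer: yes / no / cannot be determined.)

yes

Chain the constraints: Elm → Juniper → Larch → Alder → Fir. Each link is directly stated, so Elm comes before Fir.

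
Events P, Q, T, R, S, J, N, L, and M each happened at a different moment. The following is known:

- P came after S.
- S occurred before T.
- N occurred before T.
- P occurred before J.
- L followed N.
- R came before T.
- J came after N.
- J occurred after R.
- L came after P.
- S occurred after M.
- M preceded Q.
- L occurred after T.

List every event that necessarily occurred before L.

M, N, P, R, S, T

Directly stated before L: N, P, and T.
M reaches L via M → S → T → L.
R reaches L via R → T → L.
S reaches L via S → T → L.
No chain forces Q (or any of the others) ahead of L.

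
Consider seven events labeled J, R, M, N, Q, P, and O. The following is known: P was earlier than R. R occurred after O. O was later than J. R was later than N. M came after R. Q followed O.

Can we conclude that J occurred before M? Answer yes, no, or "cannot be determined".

Chain the constraints: J → O → R → M. Each link is directly stated, so J comes before M.

yes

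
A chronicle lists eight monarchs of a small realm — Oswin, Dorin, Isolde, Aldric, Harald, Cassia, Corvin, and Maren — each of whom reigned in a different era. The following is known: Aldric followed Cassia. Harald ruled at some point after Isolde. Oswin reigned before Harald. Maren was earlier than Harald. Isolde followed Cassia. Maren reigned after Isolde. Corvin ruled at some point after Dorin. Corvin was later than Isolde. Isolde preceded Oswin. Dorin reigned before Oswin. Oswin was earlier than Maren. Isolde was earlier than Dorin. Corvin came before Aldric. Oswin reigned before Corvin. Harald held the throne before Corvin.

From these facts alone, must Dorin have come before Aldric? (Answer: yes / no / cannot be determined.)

Chain the constraints: Dorin → Corvin → Aldric. Each link is directly stated, so Dorin comes before Aldric.

yes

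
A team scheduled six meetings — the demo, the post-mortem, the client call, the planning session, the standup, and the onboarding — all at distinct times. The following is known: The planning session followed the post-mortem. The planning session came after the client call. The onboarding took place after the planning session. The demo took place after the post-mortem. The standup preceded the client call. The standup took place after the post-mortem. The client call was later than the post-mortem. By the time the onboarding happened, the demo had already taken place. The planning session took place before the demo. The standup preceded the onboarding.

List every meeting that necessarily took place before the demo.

Directly stated before the demo: the planning session and the post-mortem.
The client call reaches the demo via the client call → the planning session → the demo.
The standup reaches the demo via the standup → the client call → the planning session → the demo.

the client call, the planning session, the post-mortem, the standup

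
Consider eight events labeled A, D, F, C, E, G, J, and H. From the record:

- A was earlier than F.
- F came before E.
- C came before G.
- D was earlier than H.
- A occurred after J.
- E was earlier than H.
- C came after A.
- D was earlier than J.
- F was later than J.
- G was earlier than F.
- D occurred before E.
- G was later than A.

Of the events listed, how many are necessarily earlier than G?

Directly stated before G: A and C.
D reaches G via D → J → A → G.
J reaches G via J → A → G.
No chain forces E (or any of the others) ahead of G.
That's A, C, D, and J — 4 in all.

4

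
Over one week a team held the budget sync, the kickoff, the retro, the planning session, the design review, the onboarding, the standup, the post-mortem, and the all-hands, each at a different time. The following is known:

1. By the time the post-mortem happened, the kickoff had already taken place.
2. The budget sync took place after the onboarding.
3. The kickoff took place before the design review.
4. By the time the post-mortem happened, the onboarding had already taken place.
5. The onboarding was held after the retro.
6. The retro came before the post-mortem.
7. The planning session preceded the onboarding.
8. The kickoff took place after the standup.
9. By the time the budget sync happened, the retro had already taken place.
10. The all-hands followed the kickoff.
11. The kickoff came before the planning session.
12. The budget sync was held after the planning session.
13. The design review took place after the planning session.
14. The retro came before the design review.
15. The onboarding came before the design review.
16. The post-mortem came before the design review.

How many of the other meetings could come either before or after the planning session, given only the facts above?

2

Forced before the planning session: the kickoff and the standup; forced after the planning session: the budget sync, the design review, the onboarding, and the post-mortem.
That leaves the all-hands and the retro with no forced order relative to the planning session — 2.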